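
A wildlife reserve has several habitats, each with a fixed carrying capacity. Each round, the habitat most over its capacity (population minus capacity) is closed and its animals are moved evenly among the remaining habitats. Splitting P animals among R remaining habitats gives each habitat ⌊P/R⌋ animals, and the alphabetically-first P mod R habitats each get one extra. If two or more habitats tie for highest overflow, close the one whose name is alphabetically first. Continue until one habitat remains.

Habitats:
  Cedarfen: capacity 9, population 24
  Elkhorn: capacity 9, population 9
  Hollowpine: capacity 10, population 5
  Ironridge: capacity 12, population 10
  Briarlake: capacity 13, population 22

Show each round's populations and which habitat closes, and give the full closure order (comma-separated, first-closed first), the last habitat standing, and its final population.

Round 1: Briarlake=22 Cedarfen=24 Elkhorn=9 Hollowpine=5 Ironridge=10 → close Cedarfen (overflow 15)
  24÷4 = 6 each, +1 to first 0
Round 2: Briarlake=28 Elkhorn=15 Hollowpine=11 Ironridge=16 → close Briarlake (overflow 15)
  28÷3 = 9 each, +1 to first 1
Round 3: Elkhorn=25 Hollowpine=20 Ironridge=25 → close Elkhorn (overflow 16)
  25÷2 = 12 each, +1 to first 1
Round 4: Hollowpine=33 Ironridge=37 → close Ironridge (overflow 25)
  37÷1 = 37 each, +1 to first 0

Closure order: Cedarfen, Briarlake, Elkhorn, Ironridge
Last habitat: Hollowpine with 70 animals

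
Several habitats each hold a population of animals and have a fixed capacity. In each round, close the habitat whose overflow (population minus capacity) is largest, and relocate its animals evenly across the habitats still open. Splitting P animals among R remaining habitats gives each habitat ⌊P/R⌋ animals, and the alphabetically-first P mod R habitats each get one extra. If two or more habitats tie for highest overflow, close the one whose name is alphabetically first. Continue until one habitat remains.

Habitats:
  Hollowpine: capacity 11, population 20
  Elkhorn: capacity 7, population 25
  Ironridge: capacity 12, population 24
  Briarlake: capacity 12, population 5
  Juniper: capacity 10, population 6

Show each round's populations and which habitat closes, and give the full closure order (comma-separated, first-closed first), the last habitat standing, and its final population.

Round 1: Briarlake=5 Elkhorn=25 Hollowpine=20 Ironridge=24 Juniper=6 → close Elkhorn (overflow 18)
  25÷4 = 6 each, +1 to first 1
Round 2: Briarlake=12 Hollowpine=26 Ironridge=30 Juniper=12 → close Ironridge (overflow 18)
  30÷3 = 10 each, +1 to first 0
Round 3: Briarlake=22 Hollowpine=36 Juniper=22 → close Hollowpine (overflow 25)
  36÷2 = 18 each, +1 to first 0
Round 4: Briarlake=40 Juniper=40 → close Juniper (overflow 30)
  40÷1 = 40 each, +1 to first 0

Closure order: Elkhorn, Ironridge, Hollowpine, Juniper
Last habitat: Briarlake with 80 animals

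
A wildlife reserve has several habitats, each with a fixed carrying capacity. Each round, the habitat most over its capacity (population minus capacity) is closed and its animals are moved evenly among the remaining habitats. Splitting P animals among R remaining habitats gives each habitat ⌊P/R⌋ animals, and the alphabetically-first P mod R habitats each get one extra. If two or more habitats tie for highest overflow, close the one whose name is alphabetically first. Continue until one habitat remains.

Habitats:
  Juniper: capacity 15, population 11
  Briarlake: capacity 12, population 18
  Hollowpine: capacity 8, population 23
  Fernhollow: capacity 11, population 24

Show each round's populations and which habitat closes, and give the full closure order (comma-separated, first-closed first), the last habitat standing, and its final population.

Round 1: Briarlake=18 Fernhollow=24 Hollowpine=23 Juniper=11 → close Hollowpine (overflow 15)
  23÷3 = 7 each, +1 to first 2
Round 2: Briarlake=26 Fernhollow=32 Juniper=18 → close Fernhollow (overflow 21)
  32÷2 = 16 each, +1 to first 0
Round 3: Briarlake=42 Juniper=34 → close Briarlake (overflow 30)
  42÷1 = 42 each, +1 to first 0

Closure order: Hollowpine, Fernhollow, Briarlake
Last habitat: Juniper with 76 animals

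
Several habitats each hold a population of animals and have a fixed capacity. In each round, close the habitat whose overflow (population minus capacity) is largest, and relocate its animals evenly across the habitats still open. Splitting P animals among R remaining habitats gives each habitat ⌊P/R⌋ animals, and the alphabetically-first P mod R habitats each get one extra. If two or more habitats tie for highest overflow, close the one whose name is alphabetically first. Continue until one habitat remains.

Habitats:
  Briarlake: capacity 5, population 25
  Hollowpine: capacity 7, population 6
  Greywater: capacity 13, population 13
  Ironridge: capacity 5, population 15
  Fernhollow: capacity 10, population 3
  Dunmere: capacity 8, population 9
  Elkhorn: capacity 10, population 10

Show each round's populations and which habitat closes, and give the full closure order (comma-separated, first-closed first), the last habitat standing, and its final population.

Round 1: Briarlake=25 Dunmere=9 Elkhorn=10 Fernhollow=3 Greywater=13 Hollowpine=6 Ironridge=15 → close Briarlake (overflow 20)
  25÷6 = 4 each, +1 to first 1
Round 2: Dunmere=14 Elkhorn=14 Fernhollow=7 Greywater=17 Hollowpine=10 Ironridge=19 → close Ironridge (overflow 14)
  19÷5 = 3 each, +1 to first 4
Round 3: Dunmere=18 Elkhorn=18 Fernhollow=11 Greywater=21 Hollowpine=13 → close Dunmere (overflow 10)
  18÷4 = 4 each, +1 to first 2
Round 4: Elkhorn=23 Fernhollow=16 Greywater=25 Hollowpine=17 → close Elkhorn (overflow 13)
  23÷3 = 7 each, +1 to first 2
Round 5: Fernhollow=24 Greywater=33 Hollowpine=24 → close Greywater (overflow 20)
  33÷2 = 16 each, +1 to first 1
Round 6: Fernhollow=41 Hollowpine=40 → close Hollowpine (overflow 33)
  40÷1 = 40 each, +1 to first 0

Closure order: Briarlake, Ironridge, Dunmere, Elkhorn, Greywater, Hollowpine
Last habitat: Fernhollow with 81 animals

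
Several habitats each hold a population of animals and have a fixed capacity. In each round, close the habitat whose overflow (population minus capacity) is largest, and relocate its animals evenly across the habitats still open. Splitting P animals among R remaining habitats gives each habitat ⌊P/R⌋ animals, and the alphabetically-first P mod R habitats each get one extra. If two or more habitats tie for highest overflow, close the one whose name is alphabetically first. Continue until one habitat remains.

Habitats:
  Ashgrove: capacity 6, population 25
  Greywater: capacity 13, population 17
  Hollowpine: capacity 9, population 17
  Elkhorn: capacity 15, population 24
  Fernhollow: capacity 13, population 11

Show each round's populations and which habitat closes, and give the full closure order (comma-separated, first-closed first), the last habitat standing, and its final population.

Round 1: Ashgrove=25 Elkhorn=24 Fernhollow=11 Greywater=17 Hollowpine=17 → close Ashgrove (overflow 19)
  25÷4 = 6 each, +1 to first 1
Round 2: Elkhorn=31 Fernhollow=17 Greywater=23 Hollowpine=23 → close Elkhorn (overflow 16)
  31÷3 = 10 each, +1 to first 1
Round 3: Fernhollow=28 Greywater=33 Hollowpine=33 → close Hollowpine (overflow 24)
  33÷2 = 16 each, +1 to first 1
Round 4: Fernhollow=45 Greywater=49 → close Greywater (overflow 36)
  49÷1 = 49 each, +1 to first 0

Closure order: Ashgrove, Elkhorn, Hollowpine, Greywater
Last habitat: Fernhollow with 94 animals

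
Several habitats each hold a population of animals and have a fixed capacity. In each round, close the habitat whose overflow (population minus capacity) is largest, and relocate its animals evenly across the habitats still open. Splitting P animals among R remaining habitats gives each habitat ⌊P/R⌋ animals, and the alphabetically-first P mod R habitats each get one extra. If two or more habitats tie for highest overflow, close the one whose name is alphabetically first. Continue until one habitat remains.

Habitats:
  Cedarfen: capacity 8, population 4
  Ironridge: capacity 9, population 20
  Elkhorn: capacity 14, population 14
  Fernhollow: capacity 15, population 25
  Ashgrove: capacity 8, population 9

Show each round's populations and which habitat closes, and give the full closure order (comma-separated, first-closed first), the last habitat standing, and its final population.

Round 1: Ashgrove=9 Cedarfen=4 Elkhorn=14 Fernhollow=25 Ironridge=20 → close Ironridge (overflow 11)
  20÷4 = 5 each, +1 to first 0
Round 2: Ashgrove=14 Cedarfen=9 Elkhorn=19 Fernhollow=30 → close Fernhollow (overflow 15)
  30÷3 = 10 each, +1 to first 0
Round 3: Ashgrove=24 Cedarfen=19 Elkhorn=29 → close Ashgrove (overflow 16)
  24÷2 = 12 each, +1 to first 0
Round 4: Cedarfen=31 Elkhorn=41 → close Elkhorn (overflow 27)
  41÷1 = 41 each, +1 to first 0

Closure order: Ironridge, Fernhollow, Ashgrove, Elkhorn
Last habitat: Cedarfen with 72 animals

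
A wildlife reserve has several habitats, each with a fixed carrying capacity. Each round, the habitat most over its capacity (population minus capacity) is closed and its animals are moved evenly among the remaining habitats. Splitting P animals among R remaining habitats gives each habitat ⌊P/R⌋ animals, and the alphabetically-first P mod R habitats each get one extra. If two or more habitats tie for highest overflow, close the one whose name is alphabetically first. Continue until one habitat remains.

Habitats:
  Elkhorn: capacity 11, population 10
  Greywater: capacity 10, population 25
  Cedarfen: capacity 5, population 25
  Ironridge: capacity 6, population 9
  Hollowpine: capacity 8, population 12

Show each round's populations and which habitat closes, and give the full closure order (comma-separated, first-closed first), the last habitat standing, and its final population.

Round 1: Cedarfen=25 Elkhorn=10 Greywater=25 Hollowpine=12 Ironridge=9 → close Cedarfen (overflow 20)
  25÷4 = 6 each, +1 to first 1
Round 2: Elkhorn=17 Greywater=31 Hollowpine=18 Ironridge=15 → close Greywater (overflow 21)
  31÷3 = 10 each, +1 to first 1
Round 3: Elkhorn=28 Hollowpine=28 Ironridge=25 → close Hollowpine (overflow 20)
  28÷2 = 14 each, +1 to first 0
Round 4: Elkhorn=42 Ironridge=39 → close Ironridge (overflow 33)
  39÷1 = 39 each, +1 to first 0

Closure order: Cedarfen, Greywater, Hollowpine, Ironridge
Last habitat: Elkhorn with 81 animals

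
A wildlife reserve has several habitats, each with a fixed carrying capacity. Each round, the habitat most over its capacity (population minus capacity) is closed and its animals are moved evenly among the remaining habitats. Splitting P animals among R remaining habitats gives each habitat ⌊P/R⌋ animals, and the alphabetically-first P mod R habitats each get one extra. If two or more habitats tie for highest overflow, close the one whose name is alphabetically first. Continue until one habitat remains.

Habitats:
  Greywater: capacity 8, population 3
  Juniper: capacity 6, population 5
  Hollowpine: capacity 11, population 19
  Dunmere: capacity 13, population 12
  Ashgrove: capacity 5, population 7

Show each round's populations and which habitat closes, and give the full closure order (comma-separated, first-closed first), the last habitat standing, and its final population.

Round 1: Ashgrove=7 Dunmere=12 Greywater=3 Hollowpine=19 Juniper=5 → close Hollowpine (overflow 8)
  19÷4 = 4 each, +1 to first 3
Round 2: Ashgrove=12 Dunmere=17 Greywater=8 Juniper=9 → close Ashgrove (overflow 7)
  12÷3 = 4 each, +1 to first 0
Round 3: Dunmere=21 Greywater=12 Juniper=13 → close Dunmere (overflow 8)
  21÷2 = 10 each, +1 to first 1
Round 4: Greywater=23 Juniper=23 → close Juniper (overflow 17)
  23÷1 = 23 each, +1 to first 0

Closure order: Hollowpine, Ashgrove, Dunmere, Juniper
Last habitat: Greywater with 46 animals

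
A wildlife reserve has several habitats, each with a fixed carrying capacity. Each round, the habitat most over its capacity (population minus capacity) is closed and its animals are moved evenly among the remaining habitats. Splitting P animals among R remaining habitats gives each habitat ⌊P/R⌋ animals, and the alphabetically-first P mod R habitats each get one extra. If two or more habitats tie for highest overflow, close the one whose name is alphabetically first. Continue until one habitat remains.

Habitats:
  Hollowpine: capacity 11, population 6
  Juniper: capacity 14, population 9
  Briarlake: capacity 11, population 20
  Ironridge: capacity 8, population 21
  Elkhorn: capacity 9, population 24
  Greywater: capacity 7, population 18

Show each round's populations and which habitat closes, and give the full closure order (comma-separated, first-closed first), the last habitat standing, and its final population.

Round 1: Briarlake=20 Elkhorn=24 Greywater=18 Hollowpine=6 Ironridge=21 Juniper=9 → close Elkhorn (overflow 15)
  24÷5 = 4 each, +1 to first 4
Round 2: Briarlake=25 Greywater=23 Hollowpine=11 Ironridge=26 Juniper=13 → close Ironridge (overflow 18)
  26÷4 = 6 each, +1 to first 2
Round 3: Briarlake=32 Greywater=30 Hollowpine=17 Juniper=19 → close Greywater (overflow 23)
  30÷3 = 10 each, +1 to first 0
Round 4: Briarlake=42 Hollowpine=27 Juniper=29 → close Briarlake (overflow 31)
  42÷2 = 21 each, +1 to first 0
Round 5: Hollowpine=48 Juniper=50 → close Hollowpine (overflow 37)
  48÷1 = 48 each, +1 to first 0

Closure order: Elkhorn, Ironridge, Greywater, Briarlake, Hollowpine
Last habitat: Juniper with 98 animals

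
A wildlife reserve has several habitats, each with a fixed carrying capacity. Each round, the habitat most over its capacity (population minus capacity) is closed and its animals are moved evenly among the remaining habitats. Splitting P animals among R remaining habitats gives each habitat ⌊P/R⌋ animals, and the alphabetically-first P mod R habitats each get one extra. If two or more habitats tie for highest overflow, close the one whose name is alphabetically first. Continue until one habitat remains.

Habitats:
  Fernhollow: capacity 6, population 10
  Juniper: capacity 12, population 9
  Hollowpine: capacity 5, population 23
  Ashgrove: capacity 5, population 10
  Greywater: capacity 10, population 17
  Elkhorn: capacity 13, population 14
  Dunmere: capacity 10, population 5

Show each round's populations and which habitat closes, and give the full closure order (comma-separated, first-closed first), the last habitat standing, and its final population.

Closure order: Hollowpine, Greywater, Ashgrove, Fernhollow, Elkhorn, Dunmere
Last habitat: Juniper with 88 animals

Round 1: Ashgrove=10 Dunmere=5 Elkhorn=14 Fernhollow=10 Greywater=17 Hollowpine=23 Juniper=9 → close Hollowpine (overflow 18)
  23÷6 = 3 each, +1 to first 5
Round 2: Ashgrove=14 Dunmere=9 Elkhorn=18 Fernhollow=14 Greywater=21 Juniper=12 → close Greywater (overflow 11)
  21÷5 = 4 each, +1 to first 1
Round 3: Ashgrove=19 Dunmere=13 Elkhorn=22 Fernhollow=18 Juniper=16 → close Ashgrove (overflow 14)
  19÷4 = 4 each, +1 to first 3
Round 4: Dunmere=18 Elkhorn=27 Fernhollow=23 Juniper=20 → close Fernhollow (overflow 17)
  23÷3 = 7 each, +1 to first 2
Round 5: Dunmere=26 Elkhorn=35 Juniper=27 → close Elkhorn (overflow 22)
  35÷2 = 17 each, +1 to first 1
Round 6: Dunmere=44 Juniper=44 → close Dunmere (overflow 34)
  44÷1 = 44 each, +1 to first 0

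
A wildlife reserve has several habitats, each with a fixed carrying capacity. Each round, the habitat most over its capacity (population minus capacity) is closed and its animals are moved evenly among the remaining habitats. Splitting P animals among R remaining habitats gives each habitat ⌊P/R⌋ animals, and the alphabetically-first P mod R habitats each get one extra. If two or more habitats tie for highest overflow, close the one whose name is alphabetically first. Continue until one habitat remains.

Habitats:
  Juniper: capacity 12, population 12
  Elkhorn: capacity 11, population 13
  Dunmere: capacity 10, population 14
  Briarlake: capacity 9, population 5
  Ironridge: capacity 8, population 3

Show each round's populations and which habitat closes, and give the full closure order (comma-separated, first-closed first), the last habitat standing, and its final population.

Closure order: Dunmere, Elkhorn, Juniper, Briarlake
Last habitat: Ironridge with 47 animals

Round 1: Briarlake=5 Dunmere=14 Elkhorn=13 Ironridge=3 Juniper=12 → close Dunmere (overflow 4)
  14÷4 = 3 each, +1 to first 2
Round 2: Briarlake=9 Elkhorn=17 Ironridge=6 Juniper=15 → close Elkhorn (overflow 6)
  17÷3 = 5 each, +1 to first 2
Round 3: Briarlake=15 Ironridge=12 Juniper=20 → close Juniper (overflow 8)
  20÷2 = 10 each, +1 to first 0
Round 4: Briarlake=25 Ironridge=22 → close Briarlake (overflow 16)
  25÷1 = 25 each, +1 to first 0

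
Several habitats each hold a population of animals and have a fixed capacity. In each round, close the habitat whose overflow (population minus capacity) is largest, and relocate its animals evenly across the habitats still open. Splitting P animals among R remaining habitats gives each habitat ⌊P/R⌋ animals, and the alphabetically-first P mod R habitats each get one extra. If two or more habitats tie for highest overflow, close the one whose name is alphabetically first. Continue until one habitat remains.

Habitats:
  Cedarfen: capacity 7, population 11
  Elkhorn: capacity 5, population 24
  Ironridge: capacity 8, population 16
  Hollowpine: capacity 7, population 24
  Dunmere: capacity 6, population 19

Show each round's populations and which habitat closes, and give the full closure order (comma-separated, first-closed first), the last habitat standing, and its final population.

Closure order: Elkhorn, Hollowpine, Dunmere, Ironridge
Last habitat: Cedarfen with 94 animals

Round 1: Cedarfen=11 Dunmere=19 Elkhorn=24 Hollowpine=24 Ironridge=16 → close Elkhorn (overflow 19)
  24÷4 = 6 each, +1 to first 0
Round 2: Cedarfen=17 Dunmere=25 Hollowpine=30 Ironridge=22 → close Hollowpine (overflow 23)
  30÷3 = 10 each, +1 to first 0
Round 3: Cedarfen=27 Dunmere=35 Ironridge=32 → close Dunmere (overflow 29)
  35÷2 = 17 each, +1 to first 1
Round 4: Cedarfen=45 Ironridge=49 → close Ironridge (overflow 41)
  49÷1 = 49 each, +1 to first 0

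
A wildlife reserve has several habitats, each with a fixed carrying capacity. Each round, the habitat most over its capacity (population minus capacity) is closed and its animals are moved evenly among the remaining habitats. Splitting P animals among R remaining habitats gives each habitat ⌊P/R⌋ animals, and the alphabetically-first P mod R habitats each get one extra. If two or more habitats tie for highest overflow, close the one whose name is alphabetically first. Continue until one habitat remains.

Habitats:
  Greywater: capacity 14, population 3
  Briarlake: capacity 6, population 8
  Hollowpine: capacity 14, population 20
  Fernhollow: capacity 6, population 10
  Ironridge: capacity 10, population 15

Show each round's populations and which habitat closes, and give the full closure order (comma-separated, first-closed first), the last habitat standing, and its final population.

Round 1: Briarlake=8 Fernhollow=10 Greywater=3 Hollowpine=20 Ironridge=15 → close Hollowpine (overflow 6)
  20÷4 = 5 each, +1 to first 0
Round 2: Briarlake=13 Fernhollow=15 Greywater=8 Ironridge=20 → close Ironridge (overflow 10)
  20÷3 = 6 each, +1 to first 2
Round 3: Briarlake=20 Fernhollow=22 Greywater=14 → close Fernhollow (overflow 16)
  22÷2 = 11 each, +1 to first 0
Round 4: Briarlake=31 Greywater=25 → close Briarlake (overflow 25)
  31÷1 = 31 each, +1 to first 0

Closure order: Hollowpine, Ironridge, Fernhollow, Briarlake
Last habitat: Greywater with 56 animals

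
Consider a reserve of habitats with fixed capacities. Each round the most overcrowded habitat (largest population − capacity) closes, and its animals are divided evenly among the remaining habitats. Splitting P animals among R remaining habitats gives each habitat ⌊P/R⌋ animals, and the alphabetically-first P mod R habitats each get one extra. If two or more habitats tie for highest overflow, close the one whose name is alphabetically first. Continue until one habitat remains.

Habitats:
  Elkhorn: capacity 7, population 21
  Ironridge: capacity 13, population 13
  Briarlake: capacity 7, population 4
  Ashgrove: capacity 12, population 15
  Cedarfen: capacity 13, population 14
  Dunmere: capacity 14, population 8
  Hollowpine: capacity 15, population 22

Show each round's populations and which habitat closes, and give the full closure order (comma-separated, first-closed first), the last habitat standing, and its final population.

Closure order: Elkhorn, Hollowpine, Ashgrove, Cedarfen, Ironridge, Briarlake
Last habitat: Dunmere with 97 animals

Round 1: Ashgrove=15 Briarlake=4 Cedarfen=14 Dunmere=8 Elkhorn=21 Hollowpine=22 Ironridge=13 → close Elkhorn (overflow 14)
  21÷6 = 3 each, +1 to first 3
Round 2: Ashgrove=19 Briarlake=8 Cedarfen=18 Dunmere=11 Hollowpine=25 Ironridge=16 → close Hollowpine (overflow 10)
  25÷5 = 5 each, +1 to first 0
Round 3: Ashgrove=24 Briarlake=13 Cedarfen=23 Dunmere=16 Ironridge=21 → close Ashgrove (overflow 12)
  24÷4 = 6 each, +1 to first 0
Round 4: Briarlake=19 Cedarfen=29 Dunmere=22 Ironridge=27 → close Cedarfen (overflow 16)
  29÷3 = 9 each, +1 to first 2
Round 5: Briarlake=29 Dunmere=32 Ironridge=36 → close Ironridge (overflow 23)
  36÷2 = 18 each, +1 to first 0
Round 6: Briarlake=47 Dunmere=50 → close Briarlake (overflow 40)
  47÷1 = 47 each, +1 to first 0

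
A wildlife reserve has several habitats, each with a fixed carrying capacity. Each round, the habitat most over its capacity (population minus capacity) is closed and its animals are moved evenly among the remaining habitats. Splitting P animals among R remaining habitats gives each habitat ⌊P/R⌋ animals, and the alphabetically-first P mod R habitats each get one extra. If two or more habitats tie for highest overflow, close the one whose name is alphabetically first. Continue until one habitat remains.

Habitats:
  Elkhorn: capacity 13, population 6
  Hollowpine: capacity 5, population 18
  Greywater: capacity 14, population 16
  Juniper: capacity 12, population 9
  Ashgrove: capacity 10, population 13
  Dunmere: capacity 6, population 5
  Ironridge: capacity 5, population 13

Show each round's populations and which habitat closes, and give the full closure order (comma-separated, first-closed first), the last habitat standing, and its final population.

Closure order: Hollowpine, Ironridge, Ashgrove, Greywater, Dunmere, Juniper
Last habitat: Elkhorn with 80 animals

Round 1: Ashgrove=13 Dunmere=5 Elkhorn=6 Greywater=16 Hollowpine=18 Ironridge=13 Juniper=9 → close Hollowpine (overflow 13)
  18÷6 = 3 each, +1 to first 0
Round 2: Ashgrove=16 Dunmere=8 Elkhorn=9 Greywater=19 Ironridge=16 Juniper=12 → close Ironridge (overflow 11)
  16÷5 = 3 each, +1 to first 1
Round 3: Ashgrove=20 Dunmere=11 Elkhorn=12 Greywater=22 Juniper=15 → close Ashgrove (overflow 10)
  20÷4 = 5 each, +1 to first 0
Round 4: Dunmere=16 Elkhorn=17 Greywater=27 Juniper=20 → close Greywater (overflow 13)
  27÷3 = 9 each, +1 to first 0
Round 5: Dunmere=25 Elkhorn=26 Juniper=29 → close Dunmere (overflow 19)
  25÷2 = 12 each, +1 to first 1
Round 6: Elkhorn=39 Juniper=41 → close Juniper (overflow 29)
  41÷1 = 41 each, +1 to first 0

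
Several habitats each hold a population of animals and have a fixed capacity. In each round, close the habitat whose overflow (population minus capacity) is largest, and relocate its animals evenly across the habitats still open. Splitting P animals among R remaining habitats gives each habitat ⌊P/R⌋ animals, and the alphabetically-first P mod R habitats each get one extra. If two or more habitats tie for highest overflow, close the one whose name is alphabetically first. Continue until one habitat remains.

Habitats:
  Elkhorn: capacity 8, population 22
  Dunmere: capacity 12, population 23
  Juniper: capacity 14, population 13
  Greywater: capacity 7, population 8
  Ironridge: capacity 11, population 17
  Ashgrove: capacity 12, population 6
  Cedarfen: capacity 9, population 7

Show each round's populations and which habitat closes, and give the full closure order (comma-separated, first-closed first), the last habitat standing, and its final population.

Round 1: Ashgrove=6 Cedarfen=7 Dunmere=23 Elkhorn=22 Greywater=8 Ironridge=17 Juniper=13 → close Elkhorn (overflow 14)
  22÷6 = 3 each, +1 to first 4
Round 2: Ashgrove=10 Cedarfen=11 Dunmere=27 Greywater=12 Ironridge=20 Juniper=16 → close Dunmere (overflow 15)
  27÷5 = 5 each, +1 to first 2
Round 3: Ashgrove=16 Cedarfen=17 Greywater=17 Ironridge=25 Juniper=21 → close Ironridge (overflow 14)
  25÷4 = 6 each, +1 to first 1
Round 4: Ashgrove=23 Cedarfen=23 Greywater=23 Juniper=27 → close Greywater (overflow 16)
  23÷3 = 7 each, +1 to first 2
Round 5: Ashgrove=31 Cedarfen=31 Juniper=34 → close Cedarfen (overflow 22)
  31÷2 = 15 each, +1 to first 1
Round 6: Ashgrove=47 Juniper=49 → close Ashgrove (overflow 35)
  47÷1 = 47 each, +1 to first 0

Closure order: Elkhorn, Dunmere, Ironridge, Greywater, Cedarfen, Ashgrove
Last habitat: Juniper with 96 animals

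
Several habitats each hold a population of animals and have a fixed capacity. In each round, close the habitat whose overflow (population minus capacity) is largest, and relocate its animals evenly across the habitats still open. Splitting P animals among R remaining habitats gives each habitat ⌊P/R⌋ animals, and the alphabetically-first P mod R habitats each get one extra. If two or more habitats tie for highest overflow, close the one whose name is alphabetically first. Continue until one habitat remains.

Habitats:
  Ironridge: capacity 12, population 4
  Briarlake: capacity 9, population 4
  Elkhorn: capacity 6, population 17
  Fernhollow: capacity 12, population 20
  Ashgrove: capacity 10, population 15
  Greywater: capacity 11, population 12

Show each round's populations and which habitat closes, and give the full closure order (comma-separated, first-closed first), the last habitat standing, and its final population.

Closure order: Elkhorn, Fernhollow, Ashgrove, Greywater, Briarlake
Last habitat: Ironridge with 72 animals

Round 1: Ashgrove=15 Briarlake=4 Elkhorn=17 Fernhollow=20 Greywater=12 Ironridge=4 → close Elkhorn (overflow 11)
  17÷5 = 3 each, +1 to first 2
Round 2: Ashgrove=19 Briarlake=8 Fernhollow=23 Greywater=15 Ironridge=7 → close Fernhollow (overflow 11)
  23÷4 = 5 each, +1 to first 3
Round 3: Ashgrove=25 Briarlake=14 Greywater=21 Ironridge=12 → close Ashgrove (overflow 15)
  25÷3 = 8 each, +1 to first 1
Round 4: Briarlake=23 Greywater=29 Ironridge=20 → close Greywater (overflow 18)
  29÷2 = 14 each, +1 to first 1
Round 5: Briarlake=38 Ironridge=34 → close Briarlake (overflow 29)
  38÷1 = 38 each, +1 to first 0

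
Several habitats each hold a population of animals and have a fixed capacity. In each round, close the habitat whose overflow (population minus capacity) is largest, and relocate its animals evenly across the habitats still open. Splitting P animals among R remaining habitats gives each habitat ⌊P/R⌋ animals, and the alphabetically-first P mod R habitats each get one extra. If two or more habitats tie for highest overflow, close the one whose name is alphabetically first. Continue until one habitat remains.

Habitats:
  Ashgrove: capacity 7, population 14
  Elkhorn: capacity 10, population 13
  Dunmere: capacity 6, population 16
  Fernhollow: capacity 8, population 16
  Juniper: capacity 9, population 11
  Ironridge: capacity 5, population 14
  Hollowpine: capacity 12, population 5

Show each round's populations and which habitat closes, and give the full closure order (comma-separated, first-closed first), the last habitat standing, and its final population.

Closure order: Dunmere, Fernhollow, Ironridge, Ashgrove, Elkhorn, Juniper
Last habitat: Hollowpine with 89 animals

Round 1: Ashgrove=14 Dunmere=16 Elkhorn=13 Fernhollow=16 Hollowpine=5 Ironridge=14 Juniper=11 → close Dunmere (overflow 10)
  16÷6 = 2 each, +1 to first 4
Round 2: Ashgrove=17 Elkhorn=16 Fernhollow=19 Hollowpine=8 Ironridge=16 Juniper=13 → close Fernhollow (overflow 11)
  19÷5 = 3 each, +1 to first 4
Round 3: Ashgrove=21 Elkhorn=20 Hollowpine=12 Ironridge=20 Juniper=16 → close Ironridge (overflow 15)
  20÷4 = 5 each, +1 to first 0
Round 4: Ashgrove=26 Elkhorn=25 Hollowpine=17 Juniper=21 → close Ashgrove (overflow 19)
  26÷3 = 8 each, +1 to first 2
Round 5: Elkhorn=34 Hollowpine=26 Juniper=29 → close Elkhorn (overflow 24)
  34÷2 = 17 each, +1 to first 0
Round 6: Hollowpine=43 Juniper=46 → close Juniper (overflow 37)
  46÷1 = 46 each, +1 to first 0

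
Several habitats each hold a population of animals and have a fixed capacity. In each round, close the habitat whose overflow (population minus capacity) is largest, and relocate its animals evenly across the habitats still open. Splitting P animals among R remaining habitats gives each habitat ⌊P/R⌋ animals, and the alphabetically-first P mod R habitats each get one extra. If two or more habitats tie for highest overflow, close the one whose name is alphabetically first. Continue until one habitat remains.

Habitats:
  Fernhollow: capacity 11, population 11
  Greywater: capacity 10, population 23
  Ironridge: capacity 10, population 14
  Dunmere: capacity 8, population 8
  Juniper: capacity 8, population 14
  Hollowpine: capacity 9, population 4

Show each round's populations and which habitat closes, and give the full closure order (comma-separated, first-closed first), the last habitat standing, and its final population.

Closure order: Greywater, Juniper, Ironridge, Dunmere, Fernhollow
Last habitat: Hollowpine with 74 animals

Round 1: Dunmere=8 Fernhollow=11 Greywater=23 Hollowpine=4 Ironridge=14 Juniper=14 → close Greywater (overflow 13)
  23÷5 = 4 each, +1 to first 3
Round 2: Dunmere=13 Fernhollow=16 Hollowpine=9 Ironridge=18 Juniper=18 → close Juniper (overflow 10)
  18÷4 = 4 each, +1 to first 2
Round 3: Dunmere=18 Fernhollow=21 Hollowpine=13 Ironridge=22 → close Ironridge (overflow 12)
  22÷3 = 7 each, +1 to first 1
Round 4: Dunmere=26 Fernhollow=28 Hollowpine=20 → close Dunmere (overflow 18)
  26÷2 = 13 each, +1 to first 0
Round 5: Fernhollow=41 Hollowpine=33 → close Fernhollow (overflow 30)
  41÷1 = 41 each, +1 to first 0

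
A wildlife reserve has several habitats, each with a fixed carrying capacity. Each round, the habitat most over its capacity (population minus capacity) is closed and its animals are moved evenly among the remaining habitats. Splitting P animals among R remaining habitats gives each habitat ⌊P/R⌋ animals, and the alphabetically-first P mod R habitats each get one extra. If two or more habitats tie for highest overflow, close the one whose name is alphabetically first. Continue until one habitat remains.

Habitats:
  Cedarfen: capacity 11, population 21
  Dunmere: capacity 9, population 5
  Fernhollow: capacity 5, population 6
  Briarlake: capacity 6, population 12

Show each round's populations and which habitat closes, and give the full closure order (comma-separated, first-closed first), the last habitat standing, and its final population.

Closure order: Cedarfen, Briarlake, Fernhollow
Last habitat: Dunmere with 44 animals

Round 1: Briarlake=12 Cedarfen=21 Dunmere=5 Fernhollow=6 → close Cedarfen (overflow 10)
  21÷3 = 7 each, +1 to first 0
Round 2: Briarlake=19 Dunmere=12 Fernhollow=13 → close Briarlake (overflow 13)
  19÷2 = 9 each, +1 to first 1
Round 3: Dunmere=22 Fernhollow=22 → close Fernhollow (overflow 17)
  22÷1 = 22 each, +1 to first 0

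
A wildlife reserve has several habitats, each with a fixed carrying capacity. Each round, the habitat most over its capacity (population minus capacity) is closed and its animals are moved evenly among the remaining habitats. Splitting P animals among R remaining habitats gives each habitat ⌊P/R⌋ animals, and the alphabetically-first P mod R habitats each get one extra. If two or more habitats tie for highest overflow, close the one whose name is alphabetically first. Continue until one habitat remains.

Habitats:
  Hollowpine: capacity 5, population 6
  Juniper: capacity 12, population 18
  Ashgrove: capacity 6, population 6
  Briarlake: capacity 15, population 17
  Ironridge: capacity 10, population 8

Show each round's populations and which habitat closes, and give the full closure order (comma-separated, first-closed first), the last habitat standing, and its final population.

Round 1: Ashgrove=6 Briarlake=17 Hollowpine=6 Ironridge=8 Juniper=18 → close Juniper (overflow 6)
  18÷4 = 4 each, +1 to first 2
Round 2: Ashgrove=11 Briarlake=22 Hollowpine=10 Ironridge=12 → close Briarlake (overflow 7)
  22÷3 = 7 each, +1 to first 1
Round 3: Ashgrove=19 Hollowpine=17 Ironridge=19 → close Ashgrove (overflow 13)
  19÷2 = 9 each, +1 to first 1
Round 4: Hollowpine=27 Ironridge=28 → close Hollowpine (overflow 22)
  27÷1 = 27 each, +1 to first 0

Closure order: Juniper, Briarlake, Ashgrove, Hollowpine
Last habitat: Ironridge with 55 animals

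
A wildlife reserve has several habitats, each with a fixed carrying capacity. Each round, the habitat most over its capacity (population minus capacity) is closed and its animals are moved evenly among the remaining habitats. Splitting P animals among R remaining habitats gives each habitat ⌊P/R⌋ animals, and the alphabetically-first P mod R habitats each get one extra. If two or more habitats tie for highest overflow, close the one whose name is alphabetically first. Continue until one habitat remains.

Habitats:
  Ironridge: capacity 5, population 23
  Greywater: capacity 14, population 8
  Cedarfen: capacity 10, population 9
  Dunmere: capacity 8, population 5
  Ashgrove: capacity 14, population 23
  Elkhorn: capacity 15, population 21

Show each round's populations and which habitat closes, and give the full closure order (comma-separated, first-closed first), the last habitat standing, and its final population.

Closure order: Ironridge, Ashgrove, Elkhorn, Cedarfen, Dunmere
Last habitat: Greywater with 89 animals

Round 1: Ashgrove=23 Cedarfen=9 Dunmere=5 Elkhorn=21 Greywater=8 Ironridge=23 → close Ironridge (overflow 18)
  23÷5 = 4 each, +1 to first 3
Round 2: Ashgrove=28 Cedarfen=14 Dunmere=10 Elkhorn=25 Greywater=12 → close Ashgrove (overflow 14)
  28÷4 = 7 each, +1 to first 0
Round 3: Cedarfen=21 Dunmere=17 Elkhorn=32 Greywater=19 → close Elkhorn (overflow 17)
  32÷3 = 10 each, +1 to first 2
Round 4: Cedarfen=32 Dunmere=28 Greywater=29 → close Cedarfen (overflow 22)
  32÷2 = 16 each, +1 to first 0
Round 5: Dunmere=44 Greywater=45 → close Dunmere (overflow 36)
  44÷1 = 44 each, +1 to first 0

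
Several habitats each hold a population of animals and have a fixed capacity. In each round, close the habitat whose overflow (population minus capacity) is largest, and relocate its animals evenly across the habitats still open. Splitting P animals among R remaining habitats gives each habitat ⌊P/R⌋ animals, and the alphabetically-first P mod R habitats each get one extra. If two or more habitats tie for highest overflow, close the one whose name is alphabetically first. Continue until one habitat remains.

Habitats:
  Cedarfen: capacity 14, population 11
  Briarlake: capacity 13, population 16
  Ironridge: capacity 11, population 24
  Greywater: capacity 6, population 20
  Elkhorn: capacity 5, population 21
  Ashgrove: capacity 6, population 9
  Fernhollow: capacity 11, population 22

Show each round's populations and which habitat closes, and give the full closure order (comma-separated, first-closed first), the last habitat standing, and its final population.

Closure order: Elkhorn, Greywater, Ironridge, Fernhollow, Ashgrove, Briarlake
Last habitat: Cedarfen with 123 animals

Round 1: Ashgrove=9 Briarlake=16 Cedarfen=11 Elkhorn=21 Fernhollow=22 Greywater=20 Ironridge=24 → close Elkhorn (overflow 16)
  21÷6 = 3 each, +1 to first 3
Round 2: Ashgrove=13 Briarlake=20 Cedarfen=15 Fernhollow=25 Greywater=23 Ironridge=27 → close Greywater (overflow 17)
  23÷5 = 4 each, +1 to first 3
Round 3: Ashgrove=18 Briarlake=25 Cedarfen=20 Fernhollow=29 Ironridge=31 → close Ironridge (overflow 20)
  31÷4 = 7 each, +1 to first 3
Round 4: Ashgrove=26 Briarlake=33 Cedarfen=28 Fernhollow=36 → close Fernhollow (overflow 25)
  36÷3 = 12 each, +1 to first 0
Round 5: Ashgrove=38 Briarlake=45 Cedarfen=40 → close Ashgrove (overflow 32)
  38÷2 = 19 each, +1 to first 0
Round 6: Briarlake=64 Cedarfen=59 → close Briarlake (overflow 51)
  64÷1 = 64 each, +1 to first 0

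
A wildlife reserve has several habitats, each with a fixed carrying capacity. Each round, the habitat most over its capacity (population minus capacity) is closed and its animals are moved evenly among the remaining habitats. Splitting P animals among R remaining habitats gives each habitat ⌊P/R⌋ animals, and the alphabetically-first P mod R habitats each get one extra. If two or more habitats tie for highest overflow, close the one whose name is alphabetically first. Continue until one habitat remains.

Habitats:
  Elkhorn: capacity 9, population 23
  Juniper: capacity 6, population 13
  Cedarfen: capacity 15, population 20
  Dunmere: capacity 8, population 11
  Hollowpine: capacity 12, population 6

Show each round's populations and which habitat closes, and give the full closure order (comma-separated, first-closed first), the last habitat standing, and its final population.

Round 1: Cedarfen=20 Dunmere=11 Elkhorn=23 Hollowpine=6 Juniper=13 → close Elkhorn (overflow 14)
  23÷4 = 5 each, +1 to first 3
Round 2: Cedarfen=26 Dunmere=17 Hollowpine=12 Juniper=18 → close Juniper (overflow 12)
  18÷3 = 6 each, +1 to first 0
Round 3: Cedarfen=32 Dunmere=23 Hollowpine=18 → close Cedarfen (overflow 17)
  32÷2 = 16 each, +1 to first 0
Round 4: Dunmere=39 Hollowpine=34 → close Dunmere (overflow 31)
  39÷1 = 39 each, +1 to first 0

Closure order: Elkhorn, Juniper, Cedarfen, Dunmere
Last habitat: Hollowpine with 73 animals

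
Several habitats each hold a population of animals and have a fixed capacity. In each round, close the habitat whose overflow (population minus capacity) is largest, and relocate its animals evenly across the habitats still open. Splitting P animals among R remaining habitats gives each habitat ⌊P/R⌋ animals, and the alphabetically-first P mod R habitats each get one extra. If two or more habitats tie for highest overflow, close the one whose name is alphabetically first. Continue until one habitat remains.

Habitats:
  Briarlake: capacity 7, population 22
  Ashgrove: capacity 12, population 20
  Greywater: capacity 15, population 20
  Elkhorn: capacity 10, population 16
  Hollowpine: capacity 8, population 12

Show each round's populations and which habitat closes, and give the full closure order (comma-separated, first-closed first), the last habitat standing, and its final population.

Closure order: Briarlake, Ashgrove, Elkhorn, Greywater
Last habitat: Hollowpine with 90 animals

Round 1: Ashgrove=20 Briarlake=22 Elkhorn=16 Greywater=20 Hollowpine=12 → close Briarlake (overflow 15)
  22÷4 = 5 each, +1 to first 2
Round 2: Ashgrove=26 Elkhorn=22 Greywater=25 Hollowpine=17 → close Ashgrove (overflow 14)
  26÷3 = 8 each, +1 to first 2
Round 3: Elkhorn=31 Greywater=34 Hollowpine=25 → close Elkhorn (overflow 21)
  31÷2 = 15 each, +1 to first 1
Round 4: Greywater=50 Hollowpine=40 → close Greywater (overflow 35)
  50÷1 = 50 each, +1 to first 0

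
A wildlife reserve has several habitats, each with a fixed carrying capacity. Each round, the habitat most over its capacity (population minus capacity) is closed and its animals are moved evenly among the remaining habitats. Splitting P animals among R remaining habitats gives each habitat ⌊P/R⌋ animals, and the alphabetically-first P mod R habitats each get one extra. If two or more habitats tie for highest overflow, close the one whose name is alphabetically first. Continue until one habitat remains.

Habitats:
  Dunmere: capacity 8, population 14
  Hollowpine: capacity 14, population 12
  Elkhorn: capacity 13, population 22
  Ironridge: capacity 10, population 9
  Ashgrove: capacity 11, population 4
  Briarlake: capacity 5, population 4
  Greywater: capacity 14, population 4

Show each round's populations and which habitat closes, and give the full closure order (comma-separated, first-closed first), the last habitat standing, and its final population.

Round 1: Ashgrove=4 Briarlake=4 Dunmere=14 Elkhorn=22 Greywater=4 Hollowpine=12 Ironridge=9 → close Elkhorn (overflow 9)
  22÷6 = 3 each, +1 to first 4
Round 2: Ashgrove=8 Briarlake=8 Dunmere=18 Greywater=8 Hollowpine=15 Ironridge=12 → close Dunmere (overflow 10)
  18÷5 = 3 each, +1 to first 3
Round 3: Ashgrove=12 Briarlake=12 Greywater=12 Hollowpine=18 Ironridge=15 → close Briarlake (overflow 7)
  12÷4 = 3 each, +1 to first 0
Round 4: Ashgrove=15 Greywater=15 Hollowpine=21 Ironridge=18 → close Ironridge (overflow 8)
  18÷3 = 6 each, +1 to first 0
Round 5: Ashgrove=21 Greywater=21 Hollowpine=27 → close Hollowpine (overflow 13)
  27÷2 = 13 each, +1 to first 1
Round 6: Ashgrove=35 Greywater=34 → close Ashgrove (overflow 24)
  35÷1 = 35 each, +1 to first 0

Closure order: Elkhorn, Dunmere, Briarlake, Ironridge, Hollowpine, Ashgrove
Last habitat: Greywater with 69 animals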